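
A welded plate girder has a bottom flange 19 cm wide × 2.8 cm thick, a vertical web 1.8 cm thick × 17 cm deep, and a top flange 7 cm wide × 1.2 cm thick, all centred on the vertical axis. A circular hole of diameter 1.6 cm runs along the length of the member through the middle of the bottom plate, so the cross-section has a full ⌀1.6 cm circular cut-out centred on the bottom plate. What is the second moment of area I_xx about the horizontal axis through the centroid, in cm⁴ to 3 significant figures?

I_xx ≈ 4430 cm⁴

Decompose the section into non-overlapping parts with the origin at the bottom-left of its bounding rectangle.
Bottom plate: 19 × 2.8, A = 53.2 cm², y = 1.4 cm, Ī = 34.757 cm⁴.
Web plate: 1.8 × 17, A = 30.6 cm², y = 11.3 cm, Ī = 736.95 cm⁴.
Top plate: 7 × 1.2, A = 8.4 cm², y = 20.4 cm, Ī = 1.008 cm⁴.
Hole (subtracted): ⌀1.6, A = 2.0106 cm², y = 1.4 cm, Ī = 0.3217 cm⁴.
Centroid: ȳ = ΣA·y / ΣA = 6.5285 cm.
Transfer each piece to the horizontal axis through the centroid using Ī + A·d² with d = y − 6.5285:
  bottom plate: d = -5.1285 cm → contributes +1 434 cm⁴
  web plate: d = 4.7715 cm → contributes +1433.6 cm⁴
  top plate: d = 13.871 cm → contributes +1617.3 cm⁴
  hole: d = -5.1285 cm → contributes −53.205 cm⁴
Total I = 4431.7 cm⁴.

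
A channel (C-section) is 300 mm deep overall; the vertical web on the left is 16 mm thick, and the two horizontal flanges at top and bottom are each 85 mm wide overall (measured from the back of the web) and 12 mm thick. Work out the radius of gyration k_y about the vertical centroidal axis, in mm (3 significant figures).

Split into non-overlapping primitives; take the origin at the lower-left of the bounding box.
Web: 16 × 300, A = 4 800 mm², x = 8 mm, Ī = 102 400 mm⁴.
Top flange (beyond web): 69 × 12, A = 828 mm², x = 50.5 mm, Ī = 328 509 mm⁴.
Bottom flange (beyond web): 69 × 12, A = 828 mm², x = 50.5 mm, Ī = 328 509 mm⁴.
Centroid: x̄ = ΣA·x / ΣA = 18.901 mm.
Transfer each piece to the vertical centroidal axis using Ī + A·d² with d = x − 18.901:
  web: d = -10.901 mm → contributes +672 844 mm⁴
  top flange (beyond web): d = 31.599 mm → contributes +1 155 239 mm⁴
  bottom flange (beyond web): d = 31.599 mm → contributes +1 155 239 mm⁴
Total I = 2 983 321 mm⁴.
Radius of gyration: k = √(I/A) = √(2 983 321 / 6 456) = 21.497 mm.

k_y ≈ 21.5 mm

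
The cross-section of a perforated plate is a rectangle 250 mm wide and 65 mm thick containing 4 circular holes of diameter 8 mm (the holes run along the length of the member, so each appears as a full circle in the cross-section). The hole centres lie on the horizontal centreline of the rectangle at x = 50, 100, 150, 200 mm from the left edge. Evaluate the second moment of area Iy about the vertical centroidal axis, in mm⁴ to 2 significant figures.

Iy ≈ 8.4 × 10⁷ mm⁴

Decompose the section into non-overlapping parts with the origin at the bottom-left of its bounding rectangle.
Plate: 250 × 65, A = 16 250 mm², x = 125 mm, Ī = 84 635 417 mm⁴.
Hole 1 (subtracted): ⌀8, A = 50.27 mm², x = 50 mm, Ī = 201.1 mm⁴.
Hole 2 (subtracted): ⌀8, A = 50.27 mm², x = 100 mm, Ī = 201.1 mm⁴.
Hole 3 (subtracted): ⌀8, A = 50.27 mm², x = 150 mm, Ī = 201.1 mm⁴.
Hole 4 (subtracted): ⌀8, A = 50.27 mm², x = 200 mm, Ī = 201.1 mm⁴.
By symmetry the centroid is at mid-width, x̄ = 125 mm.
Transfer each piece to the vertical centroidal axis using Ī + A·d² with d = x − 125:
  plate: d = 0 mm → contributes +84 635 417 mm⁴
  hole 1: d = -75 mm → contributes −282 944 mm⁴
  hole 2: d = -25 mm → contributes −31 617 mm⁴
  hole 3: d = 25 mm → contributes −31 617 mm⁴
  hole 4: d = 75 mm → contributes −282 944 mm⁴
Total I = 84 006 294 mm⁴.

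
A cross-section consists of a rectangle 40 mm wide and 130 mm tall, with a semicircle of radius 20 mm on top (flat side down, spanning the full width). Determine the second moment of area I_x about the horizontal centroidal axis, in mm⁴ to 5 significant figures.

Split into non-overlapping primitives; take the origin at the lower-left of the bounding box.
Rectangular body: 40 × 130, A = 5 200 mm², y = 65 mm, Ī = 7 323 333 mm⁴.
Semicircular cap: semicircle r = 20, A = 628.3185 mm², y = 138.4883 mm, Ī = 17561.11 mm⁴.
Centroid: ȳ = ΣA·y / ΣA = 72.92236 mm.
Transfer each piece to the horizontal centroidal axis using Ī + A·d² with d = y − 72.92236:
  rectangular body: d = -7.92236 mm → contributes +7 649 705 mm⁴
  semicircular cap: d = 65.5659 mm → contributes +2 718 632 mm⁴
Total I = 10 368 337 mm⁴.

I_x ≈ 1.0368 × 10⁷ mm⁴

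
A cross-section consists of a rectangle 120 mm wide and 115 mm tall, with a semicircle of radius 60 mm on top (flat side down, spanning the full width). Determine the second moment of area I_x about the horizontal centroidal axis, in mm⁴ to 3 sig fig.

Split into non-overlapping primitives; take the origin at the lower-left of the bounding box.
Rectangular body: 120 × 115, A = 13 800 mm², y = 57.5 mm, Ī = 15 208 750 mm⁴.
Semicircular cap: semicircle r = 60, A = 5654.9 mm², y = 140.46 mm, Ī = 1 422 450 mm⁴.
Centroid: ȳ = ΣA·y / ΣA = 81.615 mm.
Transfer each piece to the horizontal centroidal axis using Ī + A·d² with d = y − 81.615:
  rectangular body: d = -24.115 mm → contributes +23 233 933 mm⁴
  semicircular cap: d = 58.85 mm → contributes +21 006 913 mm⁴
Total I = 44 240 847 mm⁴.

I_x ≈ 4.42 × 10⁷ mm⁴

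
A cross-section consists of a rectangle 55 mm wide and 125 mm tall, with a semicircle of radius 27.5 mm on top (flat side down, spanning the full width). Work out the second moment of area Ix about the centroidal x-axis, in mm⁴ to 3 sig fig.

Ix ≈ 1.46 × 10⁷ mm⁴

Treat the section as a set of non-overlapping primitives; coordinates are from the bounding-box lower-left.
Rectangular body: 55 × 125, A = 6 875 mm², y = 62.5 mm, Ī = 8 951 823 mm⁴.
Semicircular cap: semicircle r = 27.5, A = 1187.9 mm², y = 136.67 mm, Ī = 62 772 mm⁴.
Centroid: ȳ = ΣA·y / ΣA = 73.428 mm.
Transfer each piece to the centroidal x-axis using Ī + A·d² with d = y − 73.428:
  rectangular body: d = -10.928 mm → contributes +9 772 801 mm⁴
  semicircular cap: d = 63.244 mm → contributes +4 814 144 mm⁴
Total I = 14 586 945 mm⁴.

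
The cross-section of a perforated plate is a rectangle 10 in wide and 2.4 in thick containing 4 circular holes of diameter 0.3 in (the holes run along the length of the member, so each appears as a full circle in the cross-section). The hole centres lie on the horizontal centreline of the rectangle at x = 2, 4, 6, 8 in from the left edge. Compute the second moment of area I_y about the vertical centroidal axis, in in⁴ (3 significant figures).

Decompose the section into non-overlapping parts with the origin at the bottom-left of its bounding rectangle.
Plate: 10 × 2.4, A = 24 in², x = 5 in, Ī = 200 in⁴.
Hole 1 (subtracted): ⌀0.3, A = 0.070686 in², x = 2 in, Ī = 0.00039761 in⁴.
Hole 2 (subtracted): ⌀0.3, A = 0.070686 in², x = 4 in, Ī = 0.00039761 in⁴.
Hole 3 (subtracted): ⌀0.3, A = 0.070686 in², x = 6 in, Ī = 0.00039761 in⁴.
Hole 4 (subtracted): ⌀0.3, A = 0.070686 in², x = 8 in, Ī = 0.00039761 in⁴.
By symmetry the centroid is at mid-width, x̄ = 5 in.
Transfer each piece to the vertical centroidal axis using Ī + A·d² with d = x − 5:
  plate: d = 0 in → contributes +200 in⁴
  hole 1: d = -3 in → contributes −0.63657 in⁴
  hole 2: d = -1 in → contributes −0.071083 in⁴
  hole 3: d = 1 in → contributes −0.071083 in⁴
  hole 4: d = 3 in → contributes −0.63657 in⁴
Total I = 198.58 in⁴.

I_y ≈ 199 in⁴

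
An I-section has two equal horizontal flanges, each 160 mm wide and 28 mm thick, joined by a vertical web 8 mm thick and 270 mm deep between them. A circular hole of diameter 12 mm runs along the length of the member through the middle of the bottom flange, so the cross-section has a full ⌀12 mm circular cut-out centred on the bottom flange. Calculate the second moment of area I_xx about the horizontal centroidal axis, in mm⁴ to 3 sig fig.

Split into non-overlapping primitives; take the origin at the lower-left of the bounding box.
Bottom flange: 160 × 28, A = 4 480 mm², y = 14 mm, Ī = 292 693 mm⁴.
Web: 8 × 270, A = 2 160 mm², y = 163 mm, Ī = 13 122 000 mm⁴.
Top flange: 160 × 28, A = 4 480 mm², y = 312 mm, Ī = 292 693 mm⁴.
Hole (subtracted): ⌀12, A = 113.1 mm², y = 14 mm, Ī = 1017.9 mm⁴.
Centroid: ȳ = ΣA·y / ΣA = 164.53 mm.
Transfer each piece to the horizontal centroidal axis using Ī + A·d² with d = y − 164.53:
  bottom flange: d = -150.53 mm → contributes +101 807 613 mm⁴
  web: d = -1.531 mm → contributes +13 127 063 mm⁴
  top flange: d = 147.47 mm → contributes +97 719 736 mm⁴
  hole: d = -150.53 mm → contributes −2 563 756 mm⁴
Total I = 210 090 655 mm⁴.

I_xx ≈ 2.10 × 10⁸ mm⁴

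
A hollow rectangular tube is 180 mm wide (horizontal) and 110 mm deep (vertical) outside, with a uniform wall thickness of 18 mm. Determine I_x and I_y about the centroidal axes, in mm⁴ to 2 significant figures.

Break the section into simple shapes (no overlaps), measuring from the bottom-left corner of the bounding box.
Outer rectangle: 180 × 110, A = 19 800 mm², y = 55 mm, Ī = 19 965 000 mm⁴.
Inner void (subtracted): 144 × 74, A = 10 656 mm², y = 55 mm, Ī = 4 862 688 mm⁴.
By symmetry the centroid is at mid-height, ȳ = 55 mm.
All pieces are centred on the centroidal x-axis, so I = ΣĪ (holes subtracted) = 15 102 312 mm⁴.
Repeating about the centroidal y-axis gives I_y = 35 046 432 mm⁴.

I_x ≈ 1.5 × 10⁷ mm⁴, I_y ≈ 3.5 × 10⁷ mm⁴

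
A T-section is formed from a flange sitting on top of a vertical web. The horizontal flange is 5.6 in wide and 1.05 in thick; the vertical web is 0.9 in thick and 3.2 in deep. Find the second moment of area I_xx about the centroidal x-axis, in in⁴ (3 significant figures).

Split into non-overlapping primitives; take the origin at the lower-left of the bounding box.
Flange: 5.6 × 1.05, A = 5.88 in², y = 3.725 in, Ī = 0.54023 in⁴.
Web: 0.9 × 3.2, A = 2.88 in², y = 1.6 in, Ī = 2.4576 in⁴.
Centroid: ȳ = ΣA·y / ΣA = 3.0264 in.
Transfer each piece to the centroidal x-axis using Ī + A·d² with d = y − 3.0264:
  flange: d = 0.69863 in → contributes +3.4102 in⁴
  web: d = -1.4264 in → contributes +8.317 in⁴
Total I = 11.727 in⁴.

I_xx ≈ 11.7 in⁴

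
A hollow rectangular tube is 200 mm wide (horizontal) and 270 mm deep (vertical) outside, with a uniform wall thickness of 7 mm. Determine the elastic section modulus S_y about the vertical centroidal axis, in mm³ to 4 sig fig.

S_y ≈ 4.272 × 10⁵ mm³

Decompose the section into non-overlapping parts with the origin at the bottom-left of its bounding rectangle.
Outer rectangle: 200 × 270, A = 54 000 mm², x = 100 mm, Ī = 180 000 000 mm⁴.
Inner void (subtracted): 186 × 256, A = 47 616 mm², x = 100 mm, Ī = 137 276 928 mm⁴.
By symmetry the centroid is at mid-width, x̄ = 100 mm.
All pieces are centred on the vertical centroidal axis, so I = ΣĪ (holes subtracted) = 42 723 072 mm⁴.
Extreme fibre distance c = 100 mm; S = I/c = 427 231 mm³.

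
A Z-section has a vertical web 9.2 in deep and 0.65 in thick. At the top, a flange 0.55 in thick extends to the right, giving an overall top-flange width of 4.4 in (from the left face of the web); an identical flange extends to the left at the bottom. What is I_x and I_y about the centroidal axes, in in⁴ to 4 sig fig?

Decompose the section into non-overlapping parts with the origin at the bottom-left of its bounding rectangle.
Web: 0.65 × 9.2, A = 5.98 in², y = 4.6 in, Ī = 42.1789 in⁴.
Top flange (beyond web): 3.75 × 0.55, A = 2.0625 in², y = 8.925 in, Ī = 0.0519922 in⁴.
Bottom flange (beyond web): 3.75 × 0.55, A = 2.0625 in², y = 0.275 in, Ī = 0.0519922 in⁴.
Centroid: ȳ = ΣA·y / ΣA = 4.6 in.
Transfer each piece to the centroidal x-axis using Ī + A·d² with d = y − 4.6:
  web: d = 0 in → contributes +42.1789 in⁴
  top flange (beyond web): d = 4.325 in → contributes +38.6323 in⁴
  bottom flange (beyond web): d = -4.325 in → contributes +38.6323 in⁴
Total I = 119.444 in⁴.
For the y-axis: x̄ = 4.075 in.
Repeating about the centroidal y-axis gives I_y = 25.0095 in⁴.

I_x ≈ 119.4 in⁴, I_y ≈ 25.01 in⁴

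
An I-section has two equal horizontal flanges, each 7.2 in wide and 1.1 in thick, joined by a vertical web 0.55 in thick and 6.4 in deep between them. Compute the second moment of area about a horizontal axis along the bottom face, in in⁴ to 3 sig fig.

Treat the section as a set of non-overlapping primitives; coordinates are from the bounding-box lower-left.
Bottom flange: 7.2 × 1.1, A = 7.92 in², y = 0.55 in, Ī = 0.7986 in⁴.
Web: 0.55 × 6.4, A = 3.52 in², y = 4.3 in, Ī = 12.015 in⁴.
Top flange: 7.2 × 1.1, A = 7.92 in², y = 8.05 in, Ī = 0.7986 in⁴.
Transfer each piece to the bottom edge using Ī + A·d² with d = y − 0:
  bottom flange: d = 0.55 in → contributes +3.1944 in⁴
  web: d = 4.3 in → contributes +77.1 in⁴
  top flange: d = 8.05 in → contributes +514.03 in⁴
Total I = 594.33 in⁴.

I_base ≈ 594 in⁴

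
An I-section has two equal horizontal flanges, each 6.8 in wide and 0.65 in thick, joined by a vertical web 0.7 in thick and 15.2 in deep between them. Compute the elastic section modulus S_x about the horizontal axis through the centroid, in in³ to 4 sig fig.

Split into non-overlapping primitives; take the origin at the lower-left of the bounding box.
Bottom flange: 6.8 × 0.65, A = 4.42 in², y = 0.325 in, Ī = 0.155621 in⁴.
Web: 0.7 × 15.2, A = 10.64 in², y = 8.25 in, Ī = 204.855 in⁴.
Top flange: 6.8 × 0.65, A = 4.42 in², y = 16.175 in, Ī = 0.155621 in⁴.
By symmetry the centroid is at mid-height, ȳ = 8.25 in.
Transfer each piece to the horizontal axis through the centroid using Ī + A·d² with d = y − 8.25:
  bottom flange: d = -7.925 in → contributes +277.756 in⁴
  web: d = 0 in → contributes +204.855 in⁴
  top flange: d = 7.925 in → contributes +277.756 in⁴
Total I = 760.368 in⁴.
Extreme fibre distance c = 8.25 in; S = I/c = 92.1659 in³.

S_x ≈ 92.17 in³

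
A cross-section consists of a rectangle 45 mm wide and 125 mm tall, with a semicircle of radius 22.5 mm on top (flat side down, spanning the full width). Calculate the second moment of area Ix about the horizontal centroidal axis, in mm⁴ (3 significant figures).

Split into non-overlapping primitives; take the origin at the lower-left of the bounding box.
Rectangular body: 45 × 125, A = 5 625 mm², y = 62.5 mm, Ī = 7 324 219 mm⁴.
Semicircular cap: semicircle r = 22.5, A = 795.22 mm², y = 134.55 mm, Ī = 28 130 mm⁴.
Centroid: ȳ = ΣA·y / ΣA = 71.424 mm.
Transfer each piece to the horizontal centroidal axis using Ī + A·d² with d = y − 71.424:
  rectangular body: d = -8.9241 mm → contributes +7 772 193 mm⁴
  semicircular cap: d = 63.125 mm → contributes +3 196 896 mm⁴
Total I = 10 969 088 mm⁴.

Ix ≈ 1.10 × 10⁷ mm⁴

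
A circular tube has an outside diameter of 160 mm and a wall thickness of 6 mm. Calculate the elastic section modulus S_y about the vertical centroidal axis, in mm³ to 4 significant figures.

S_y ≈ 1.077 × 10⁵ mm³

Split into non-overlapping primitives; take the origin at the lower-left of the bounding box.
Outer circle: ⌀160, A = 20106.2 mm², x = 80 mm, Ī = 32 169 909 mm⁴.
Bore (subtracted): ⌀148, A = 17203.4 mm², x = 80 mm, Ī = 23 551 402 mm⁴.
By symmetry the centroid is at mid-width, x̄ = 80 mm.
All pieces are centred on the vertical centroidal axis, so I = ΣĪ (holes subtracted) = 8 618 507 mm⁴.
Extreme fibre distance c = 80 mm; S = I/c = 107 731 mm³.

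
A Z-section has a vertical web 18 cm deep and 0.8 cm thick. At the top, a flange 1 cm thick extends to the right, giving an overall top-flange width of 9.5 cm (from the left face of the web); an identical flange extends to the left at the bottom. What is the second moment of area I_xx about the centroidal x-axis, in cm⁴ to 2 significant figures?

I_xx ≈ 1600 cm⁴

Break the section into simple shapes (no overlaps), measuring from the bottom-left corner of the bounding box.
Web: 0.8 × 18, A = 14.4 cm², y = 9 cm, Ī = 388.8 cm⁴.
Top flange (beyond web): 8.7 × 1, A = 8.7 cm², y = 17.5 cm, Ī = 0.725 cm⁴.
Bottom flange (beyond web): 8.7 × 1, A = 8.7 cm², y = 0.5 cm, Ī = 0.725 cm⁴.
Centroid: ȳ = ΣA·y / ΣA = 9 cm.
Transfer each piece to the centroidal x-axis using Ī + A·d² with d = y − 9:
  web: d = 0 cm → contributes +388.8 cm⁴
  top flange (beyond web): d = 8.5 cm → contributes +629.3 cm⁴
  bottom flange (beyond web): d = -8.5 cm → contributes +629.3 cm⁴
Total I = 1 647 cm⁴.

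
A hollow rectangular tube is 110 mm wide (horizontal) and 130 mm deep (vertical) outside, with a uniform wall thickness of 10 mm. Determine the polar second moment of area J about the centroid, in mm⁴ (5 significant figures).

J ≈ 1.7893 × 10⁷ mm⁴

Break the section into simple shapes (no overlaps), measuring from the bottom-left corner of the bounding box.
Outer rectangle: 110 × 130, A = 14 300 mm², y = 65 mm, Ī = 20 139 167 mm⁴.
Inner void (subtracted): 90 × 110, A = 9 900 mm², y = 65 mm, Ī = 9 982 500 mm⁴.
By symmetry the centroid is at mid-height, ȳ = 65 mm.
All pieces are centred on the centroidal x-axis, so I = ΣĪ (holes subtracted) = 10 156 667 mm⁴.
Repeating about the centroidal y-axis gives I_y = 7 736 667 mm⁴.
Polar second moment: J = I_x + I_y = 17 893 333 mm⁴.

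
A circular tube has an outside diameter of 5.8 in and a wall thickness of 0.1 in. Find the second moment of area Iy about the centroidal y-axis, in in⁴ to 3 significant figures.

Decompose the section into non-overlapping parts with the origin at the bottom-left of its bounding rectangle.
Outer circle: ⌀5.8, A = 26.421 in², x = 2.9 in, Ī = 55.55 in⁴.
Bore (subtracted): ⌀5.6, A = 24.63 in², x = 2.9 in, Ī = 48.275 in⁴.
By symmetry the centroid is at mid-width, x̄ = 2.9 in.
All pieces are centred on the centroidal y-axis, so I = ΣĪ (holes subtracted) = 7.2748 in⁴.

Iy ≈ 7.27 in⁴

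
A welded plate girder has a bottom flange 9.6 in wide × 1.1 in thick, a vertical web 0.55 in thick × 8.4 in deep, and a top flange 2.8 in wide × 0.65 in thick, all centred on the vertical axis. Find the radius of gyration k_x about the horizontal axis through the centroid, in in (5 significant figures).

k_x ≈ 3.4336 in

Decompose the section into non-overlapping parts with the origin at the bottom-left of its bounding rectangle.
Bottom plate: 9.6 × 1.1, A = 10.56 in², y = 0.55 in, Ī = 1.0648 in⁴.
Web plate: 0.55 × 8.4, A = 4.62 in², y = 5.3 in, Ī = 27.1656 in⁴.
Top plate: 2.8 × 0.65, A = 1.82 in², y = 9.825 in, Ī = 0.06407917 in⁴.
Centroid: ȳ = ΣA·y / ΣA = 2.833853 in.
Transfer each piece to the horizontal axis through the centroid using Ī + A·d² with d = y − 2.833853:
  bottom plate: d = -2.283853 in → contributes +56.14559 in⁴
  web plate: d = 2.466147 in → contributes +55.26389 in⁴
  top plate: d = 6.991147 in → contributes +89.01865 in⁴
Total I = 200.4281 in⁴.
Radius of gyration: k = √(I/A) = √(200.4281 / 17) = 3.433641 in.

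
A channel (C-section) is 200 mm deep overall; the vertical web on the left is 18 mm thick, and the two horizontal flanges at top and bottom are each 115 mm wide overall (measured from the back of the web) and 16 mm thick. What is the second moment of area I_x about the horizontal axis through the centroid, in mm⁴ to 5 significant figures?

I_x ≈ 3.8338 × 10⁷ mm⁴

Treat the section as a set of non-overlapping primitives; coordinates are from the bounding-box lower-left.
Web: 18 × 200, A = 3 600 mm², y = 100 mm, Ī = 12 000 000 mm⁴.
Top flange (beyond web): 97 × 16, A = 1 552 mm², y = 192 mm, Ī = 33109.33 mm⁴.
Bottom flange (beyond web): 97 × 16, A = 1 552 mm², y = 8 mm, Ī = 33109.33 mm⁴.
By symmetry the centroid is at mid-height, ȳ = 100 mm.
Transfer each piece to the horizontal axis through the centroid using Ī + A·d² with d = y − 100:
  web: d = 0 mm → contributes +12 000 000 mm⁴
  top flange (beyond web): d = 92 mm → contributes +13 169 237 mm⁴
  bottom flange (beyond web): d = -92 mm → contributes +13 169 237 mm⁴
Total I = 38 338 475 mm⁴.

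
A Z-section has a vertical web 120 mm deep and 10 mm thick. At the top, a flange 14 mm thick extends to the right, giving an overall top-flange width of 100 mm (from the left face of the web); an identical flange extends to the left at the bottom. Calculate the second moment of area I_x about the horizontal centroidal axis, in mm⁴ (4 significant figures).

Treat the section as a set of non-overlapping primitives; coordinates are from the bounding-box lower-left.
Web: 10 × 120, A = 1 200 mm², y = 60 mm, Ī = 1 440 000 mm⁴.
Top flange (beyond web): 90 × 14, A = 1 260 mm², y = 113 mm, Ī = 20 580 mm⁴.
Bottom flange (beyond web): 90 × 14, A = 1 260 mm², y = 7 mm, Ī = 20 580 mm⁴.
Centroid: ȳ = ΣA·y / ΣA = 60 mm.
Transfer each piece to the horizontal centroidal axis using Ī + A·d² with d = y − 60:
  web: d = 0 mm → contributes +1 440 000 mm⁴
  top flange (beyond web): d = 53 mm → contributes +3 559 920 mm⁴
  bottom flange (beyond web): d = -53 mm → contributes +3 559 920 mm⁴
Total I = 8 559 840 mm⁴.

I_x ≈ 8.560 × 10⁶ mm⁴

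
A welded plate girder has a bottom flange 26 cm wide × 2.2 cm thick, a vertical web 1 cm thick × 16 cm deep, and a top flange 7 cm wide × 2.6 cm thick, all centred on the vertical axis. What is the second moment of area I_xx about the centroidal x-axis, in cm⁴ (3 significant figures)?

I_xx ≈ 5340 cm⁴

Decompose the section into non-overlapping parts with the origin at the bottom-left of its bounding rectangle.
Bottom plate: 26 × 2.2, A = 57.2 cm², y = 1.1 cm, Ī = 23.071 cm⁴.
Web plate: 1 × 16, A = 16 cm², y = 10.2 cm, Ī = 341.33 cm⁴.
Top plate: 7 × 2.6, A = 18.2 cm², y = 19.5 cm, Ī = 10.253 cm⁴.
Centroid: ȳ = ΣA·y / ΣA = 6.3569 cm.
Transfer each piece to the centroidal x-axis using Ī + A·d² with d = y − 6.3569:
  bottom plate: d = -5.2569 cm → contributes +1603.8 cm⁴
  web plate: d = 3.8431 cm → contributes +577.64 cm⁴
  top plate: d = 13.143 cm → contributes +3154.1 cm⁴
Total I = 5335.6 cm⁴.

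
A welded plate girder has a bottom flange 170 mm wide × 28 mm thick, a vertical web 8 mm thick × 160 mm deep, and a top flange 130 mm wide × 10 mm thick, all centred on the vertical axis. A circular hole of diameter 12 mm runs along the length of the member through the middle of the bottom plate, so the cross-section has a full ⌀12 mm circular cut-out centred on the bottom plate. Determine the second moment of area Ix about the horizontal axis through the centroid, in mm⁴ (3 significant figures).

Break the section into simple shapes (no overlaps), measuring from the bottom-left corner of the bounding box.
Bottom plate: 170 × 28, A = 4 760 mm², y = 14 mm, Ī = 310 987 mm⁴.
Web plate: 8 × 160, A = 1 280 mm², y = 108 mm, Ī = 2 730 667 mm⁴.
Top plate: 130 × 10, A = 1 300 mm², y = 193 mm, Ī = 10 833 mm⁴.
Hole (subtracted): ⌀12, A = 113.1 mm², y = 14 mm, Ī = 1017.9 mm⁴.
Centroid: ȳ = ΣA·y / ΣA = 62.848 mm.
Transfer each piece to the horizontal axis through the centroid using Ī + A·d² with d = y − 62.848:
  bottom plate: d = -48.848 mm → contributes +11 668 968 mm⁴
  web plate: d = 45.152 mm → contributes +5 340 203 mm⁴
  top plate: d = 130.15 mm → contributes +22 032 227 mm⁴
  hole: d = -48.848 mm → contributes −270 883 mm⁴
Total I = 38 770 515 mm⁴.

Ix ≈ 3.88 × 10⁷ mm⁴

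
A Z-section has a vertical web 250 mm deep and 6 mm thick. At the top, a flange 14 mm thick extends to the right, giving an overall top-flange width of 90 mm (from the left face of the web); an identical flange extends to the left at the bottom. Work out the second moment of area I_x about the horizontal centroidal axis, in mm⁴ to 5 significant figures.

Break the section into simple shapes (no overlaps), measuring from the bottom-left corner of the bounding box.
Web: 6 × 250, A = 1 500 mm², y = 125 mm, Ī = 7 812 500 mm⁴.
Top flange (beyond web): 84 × 14, A = 1 176 mm², y = 243 mm, Ī = 19 208 mm⁴.
Bottom flange (beyond web): 84 × 14, A = 1 176 mm², y = 7 mm, Ī = 19 208 mm⁴.
Centroid: ȳ = ΣA·y / ΣA = 125 mm.
Transfer each piece to the horizontal centroidal axis using Ī + A·d² with d = y − 125:
  web: d = 0 mm → contributes +7 812 500 mm⁴
  top flange (beyond web): d = 118 mm → contributes +16 393 832 mm⁴
  bottom flange (beyond web): d = -118 mm → contributes +16 393 832 mm⁴
Total I = 40 600 164 mm⁴.

I_x ≈ 4.0600 × 10⁷ mm⁴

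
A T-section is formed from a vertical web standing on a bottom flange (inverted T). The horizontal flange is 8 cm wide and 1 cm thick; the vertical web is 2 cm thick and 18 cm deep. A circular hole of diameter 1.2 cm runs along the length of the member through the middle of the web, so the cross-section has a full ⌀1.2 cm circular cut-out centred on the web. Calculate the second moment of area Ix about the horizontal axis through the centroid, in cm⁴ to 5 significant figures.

Ix ≈ 1559.8 cm⁴

Treat the section as a set of non-overlapping primitives; coordinates are from the bounding-box lower-left.
Flange: 8 × 1, A = 8 cm², y = 0.5 cm, Ī = 0.6666667 cm⁴.
Web: 2 × 18, A = 36 cm², y = 10 cm, Ī = 972 cm⁴.
Hole (subtracted): ⌀1.2, A = 1.130973 cm², y = 10 cm, Ī = 0.1017876 cm⁴.
Centroid: ȳ = ΣA·y / ΣA = 8.227158 cm.
Transfer each piece to the horizontal axis through the centroid using Ī + A·d² with d = y − 8.227158:
  flange: d = -7.727158 cm → contributes +478.3385 cm⁴
  web: d = 1.772842 cm → contributes +1085.147 cm⁴
  hole: d = 1.772842 cm → contributes −3.6564 cm⁴
Total I = 1559.829 cm⁴.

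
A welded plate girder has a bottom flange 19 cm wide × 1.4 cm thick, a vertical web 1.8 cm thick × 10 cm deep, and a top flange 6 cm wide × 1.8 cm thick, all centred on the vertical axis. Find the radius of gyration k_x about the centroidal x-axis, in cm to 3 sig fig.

Break the section into simple shapes (no overlaps), measuring from the bottom-left corner of the bounding box.
Bottom plate: 19 × 1.4, A = 26.6 cm², y = 0.7 cm, Ī = 4.3447 cm⁴.
Web plate: 1.8 × 10, A = 18 cm², y = 6.4 cm, Ī = 150 cm⁴.
Top plate: 6 × 1.8, A = 10.8 cm², y = 12.3 cm, Ī = 2.916 cm⁴.
Centroid: ȳ = ΣA·y / ΣA = 4.8134 cm.
Transfer each piece to the centroidal x-axis using Ī + A·d² with d = y − 4.8134:
  bottom plate: d = -4.1134 cm → contributes +454.41 cm⁴
  web plate: d = 1.5866 cm → contributes +195.31 cm⁴
  top plate: d = 7.4866 cm → contributes +608.25 cm⁴
Total I = 1 258 cm⁴.
Radius of gyration: k = √(I/A) = √(1 258 / 55.4) = 4.7652 cm.

k_x ≈ 4.77 cm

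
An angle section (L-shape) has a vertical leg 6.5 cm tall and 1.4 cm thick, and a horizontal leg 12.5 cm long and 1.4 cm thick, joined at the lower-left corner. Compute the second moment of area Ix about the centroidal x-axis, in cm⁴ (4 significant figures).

Break the section into simple shapes (no overlaps), measuring from the bottom-left corner of the bounding box.
Vertical leg: 1.4 × 6.5, A = 9.1 cm², y = 3.25 cm, Ī = 32.0396 cm⁴.
Horizontal leg (remainder): 11.1 × 1.4, A = 15.54 cm², y = 0.7 cm, Ī = 2.5382 cm⁴.
Centroid: ȳ = ΣA·y / ΣA = 1.64176 cm.
Transfer each piece to the centroidal x-axis using Ī + A·d² with d = y − 1.64176:
  vertical leg: d = 1.60824 cm → contributes +55.5761 cm⁴
  horizontal leg (remainder): d = -0.941761 cm → contributes +16.3209 cm⁴
Total I = 71.897 cm⁴.

Ix ≈ 71.90 cm⁴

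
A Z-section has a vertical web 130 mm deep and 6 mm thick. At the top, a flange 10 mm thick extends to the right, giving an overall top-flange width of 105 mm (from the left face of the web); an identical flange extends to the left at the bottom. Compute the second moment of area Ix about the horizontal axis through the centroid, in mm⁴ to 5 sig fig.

Treat the section as a set of non-overlapping primitives; coordinates are from the bounding-box lower-left.
Web: 6 × 130, A = 780 mm², y = 65 mm, Ī = 1 098 500 mm⁴.
Top flange (beyond web): 99 × 10, A = 990 mm², y = 125 mm, Ī = 8 250 mm⁴.
Bottom flange (beyond web): 99 × 10, A = 990 mm², y = 5 mm, Ī = 8 250 mm⁴.
Centroid: ȳ = ΣA·y / ΣA = 65 mm.
Transfer each piece to the horizontal axis through the centroid using Ī + A·d² with d = y − 65:
  web: d = 0 mm → contributes +1 098 500 mm⁴
  top flange (beyond web): d = 60 mm → contributes +3 572 250 mm⁴
  bottom flange (beyond web): d = -60 mm → contributes +3 572 250 mm⁴
Total I = 8 243 000 mm⁴.

Ix ≈ 8.2430 × 10⁶ mm⁴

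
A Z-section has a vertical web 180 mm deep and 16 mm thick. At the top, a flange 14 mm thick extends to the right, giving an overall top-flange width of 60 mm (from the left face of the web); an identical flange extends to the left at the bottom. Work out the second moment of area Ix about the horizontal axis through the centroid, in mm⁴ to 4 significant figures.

Decompose the section into non-overlapping parts with the origin at the bottom-left of its bounding rectangle.
Web: 16 × 180, A = 2 880 mm², y = 90 mm, Ī = 7 776 000 mm⁴.
Top flange (beyond web): 44 × 14, A = 616 mm², y = 173 mm, Ī = 10061.3 mm⁴.
Bottom flange (beyond web): 44 × 14, A = 616 mm², y = 7 mm, Ī = 10061.3 mm⁴.
Centroid: ȳ = ΣA·y / ΣA = 90 mm.
Transfer each piece to the horizontal axis through the centroid using Ī + A·d² with d = y − 90:
  web: d = 0 mm → contributes +7 776 000 mm⁴
  top flange (beyond web): d = 83 mm → contributes +4 253 685 mm⁴
  bottom flange (beyond web): d = -83 mm → contributes +4 253 685 mm⁴
Total I = 16 283 371 mm⁴.

Ix ≈ 1.628 × 10⁷ mm⁴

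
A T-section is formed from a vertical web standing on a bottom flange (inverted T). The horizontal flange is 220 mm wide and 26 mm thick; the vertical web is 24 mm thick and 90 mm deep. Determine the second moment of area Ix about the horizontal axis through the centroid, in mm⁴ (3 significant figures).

Ix ≈ 7.05 × 10⁶ mm⁴

Decompose the section into non-overlapping parts with the origin at the bottom-left of its bounding rectangle.
Flange: 220 × 26, A = 5 720 mm², y = 13 mm, Ī = 322 227 mm⁴.
Web: 24 × 90, A = 2 160 mm², y = 71 mm, Ī = 1 458 000 mm⁴.
Centroid: ȳ = ΣA·y / ΣA = 28.898 mm.
Transfer each piece to the horizontal axis through the centroid using Ī + A·d² with d = y − 28.898:
  flange: d = -15.898 mm → contributes +1 768 023 mm⁴
  web: d = 42.102 mm → contributes +5 286 683 mm⁴
Total I = 7 054 705 mm⁴.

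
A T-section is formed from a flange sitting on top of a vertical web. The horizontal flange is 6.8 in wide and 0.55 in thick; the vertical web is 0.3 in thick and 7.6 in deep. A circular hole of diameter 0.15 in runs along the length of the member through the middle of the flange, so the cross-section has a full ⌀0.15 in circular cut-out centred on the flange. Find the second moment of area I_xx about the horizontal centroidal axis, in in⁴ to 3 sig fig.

Split into non-overlapping primitives; take the origin at the lower-left of the bounding box.
Flange: 6.8 × 0.55, A = 3.74 in², y = 7.875 in, Ī = 0.094279 in⁴.
Web: 0.3 × 7.6, A = 2.28 in², y = 3.8 in, Ī = 10.974 in⁴.
Hole (subtracted): ⌀0.15, A = 0.017671 in², y = 7.875 in, Ī = 0.00002485 in⁴.
Centroid: ȳ = ΣA·y / ΣA = 6.3271 in.
Transfer each piece to the horizontal centroidal axis using Ī + A·d² with d = y − 6.3271:
  flange: d = 1.5479 in → contributes +9.0553 in⁴
  web: d = -2.5271 in → contributes +25.535 in⁴
  hole: d = 1.5479 in → contributes −0.042366 in⁴
Total I = 34.548 in⁴.

I_xx ≈ 34.5 in⁴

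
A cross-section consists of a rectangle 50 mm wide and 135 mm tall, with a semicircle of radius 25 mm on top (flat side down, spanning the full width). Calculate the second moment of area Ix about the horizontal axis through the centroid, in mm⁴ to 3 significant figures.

Decompose the section into non-overlapping parts with the origin at the bottom-left of its bounding rectangle.
Rectangular body: 50 × 135, A = 6 750 mm², y = 67.5 mm, Ī = 10 251 563 mm⁴.
Semicircular cap: semicircle r = 25, A = 981.75 mm², y = 145.61 mm, Ī = 42 874 mm⁴.
Centroid: ȳ = ΣA·y / ΣA = 77.418 mm.
Transfer each piece to the horizontal axis through the centroid using Ī + A·d² with d = y − 77.418:
  rectangular body: d = -9.9182 mm → contributes +10 915 558 mm⁴
  semicircular cap: d = 68.192 mm → contributes +4 608 171 mm⁴
Total I = 15 523 729 mm⁴.

Ix ≈ 1.55 × 10⁷ mm⁴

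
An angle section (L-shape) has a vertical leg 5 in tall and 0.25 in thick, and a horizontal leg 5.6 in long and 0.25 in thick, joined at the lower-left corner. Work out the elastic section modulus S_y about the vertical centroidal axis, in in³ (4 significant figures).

S_y ≈ 2.051 in³

Decompose the section into non-overlapping parts with the origin at the bottom-left of its bounding rectangle.
Vertical leg: 0.25 × 5, A = 1.25 in², x = 0.125 in, Ī = 0.00651042 in⁴.
Horizontal leg (remainder): 5.35 × 0.25, A = 1.3375 in², x = 2.925 in, Ī = 3.19022 in⁴.
Centroid: x̄ = ΣA·x / ΣA = 1.57234 in.
Transfer each piece to the vertical centroidal axis using Ī + A·d² with d = x − 1.57234:
  vertical leg: d = -1.44734 in → contributes +2.62501 in⁴
  horizontal leg (remainder): d = 1.35266 in → contributes +5.63741 in⁴
Total I = 8.26243 in⁴.
Extreme fibre distance c = 4.02766 in; S = I/c = 2.05142 in³.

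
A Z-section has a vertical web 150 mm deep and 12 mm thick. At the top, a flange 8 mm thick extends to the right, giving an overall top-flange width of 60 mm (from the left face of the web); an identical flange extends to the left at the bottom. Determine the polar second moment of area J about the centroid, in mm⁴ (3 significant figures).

Treat the section as a set of non-overlapping primitives; coordinates are from the bounding-box lower-left.
Web: 12 × 150, A = 1 800 mm², y = 75 mm, Ī = 3 375 000 mm⁴.
Top flange (beyond web): 48 × 8, A = 384 mm², y = 146 mm, Ī = 2 048 mm⁴.
Bottom flange (beyond web): 48 × 8, A = 384 mm², y = 4 mm, Ī = 2 048 mm⁴.
Centroid: ȳ = ΣA·y / ΣA = 75 mm.
Transfer each piece to the centroidal x-axis using Ī + A·d² with d = y − 75:
  web: d = 0 mm → contributes +3 375 000 mm⁴
  top flange (beyond web): d = 71 mm → contributes +1 937 792 mm⁴
  bottom flange (beyond web): d = -71 mm → contributes +1 937 792 mm⁴
Total I = 7 250 584 mm⁴.
For the y-axis: x̄ = 54 mm.
Repeating about the centroidal y-axis gives I_y = 860 256 mm⁴.
Polar second moment: J = I_x + I_y = 8 110 840 mm⁴.

J ≈ 8.11 × 10⁶ mm⁴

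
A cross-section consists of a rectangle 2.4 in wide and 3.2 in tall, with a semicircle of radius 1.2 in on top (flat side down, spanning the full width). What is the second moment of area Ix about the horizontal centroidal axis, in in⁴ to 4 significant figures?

Ix ≈ 14.56 in⁴

Break the section into simple shapes (no overlaps), measuring from the bottom-left corner of the bounding box.
Rectangular body: 2.4 × 3.2, A = 7.68 in², y = 1.6 in, Ī = 6.5536 in⁴.
Semicircular cap: semicircle r = 1.2, A = 2.26195 in², y = 3.7093 in, Ī = 0.227592 in⁴.
Centroid: ȳ = ΣA·y / ΣA = 2.0799 in.
Transfer each piece to the horizontal centroidal axis using Ī + A·d² with d = y − 2.0799:
  rectangular body: d = -0.479897 in → contributes +8.32232 in⁴
  semicircular cap: d = 1.6294 in → contributes +6.23292 in⁴
Total I = 14.5552 in⁴.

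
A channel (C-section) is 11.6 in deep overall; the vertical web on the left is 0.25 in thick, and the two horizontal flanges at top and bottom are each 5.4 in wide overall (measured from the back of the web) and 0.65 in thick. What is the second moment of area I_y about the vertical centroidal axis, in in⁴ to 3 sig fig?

I_y ≈ 29.6 in⁴

Decompose the section into non-overlapping parts with the origin at the bottom-left of its bounding rectangle.
Web: 0.25 × 11.6, A = 2.9 in², x = 0.125 in, Ī = 0.015104 in⁴.
Top flange (beyond web): 5.15 × 0.65, A = 3.3475 in², x = 2.825 in, Ī = 7.3987 in⁴.
Bottom flange (beyond web): 5.15 × 0.65, A = 3.3475 in², x = 2.825 in, Ī = 7.3987 in⁴.
Centroid: x̄ = ΣA·x / ΣA = 2.0089 in.
Transfer each piece to the vertical centroidal axis using Ī + A·d² with d = x − 2.0089:
  web: d = -1.8839 in → contributes +10.308 in⁴
  top flange (beyond web): d = 0.81605 in → contributes +9.6279 in⁴
  bottom flange (beyond web): d = 0.81605 in → contributes +9.6279 in⁴
Total I = 29.564 in⁴.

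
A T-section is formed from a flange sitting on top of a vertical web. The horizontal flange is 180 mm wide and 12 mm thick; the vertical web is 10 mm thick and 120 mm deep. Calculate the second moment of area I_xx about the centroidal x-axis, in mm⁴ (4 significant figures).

I_xx ≈ 4.826 × 10⁶ mm⁴

Decompose the section into non-overlapping parts with the origin at the bottom-left of its bounding rectangle.
Flange: 180 × 12, A = 2 160 mm², y = 126 mm, Ī = 25 920 mm⁴.
Web: 10 × 120, A = 1 200 mm², y = 60 mm, Ī = 1 440 000 mm⁴.
Centroid: ȳ = ΣA·y / ΣA = 102.429 mm.
Transfer each piece to the centroidal x-axis using Ī + A·d² with d = y − 102.429:
  flange: d = 23.5714 mm → contributes +1 226 042 mm⁴
  web: d = -42.4286 mm → contributes +3 600 220 mm⁴
Total I = 4 826 263 mm⁴.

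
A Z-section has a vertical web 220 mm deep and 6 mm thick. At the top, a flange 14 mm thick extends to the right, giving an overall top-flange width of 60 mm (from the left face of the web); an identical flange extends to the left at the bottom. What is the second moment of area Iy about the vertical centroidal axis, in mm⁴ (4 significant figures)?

Decompose the section into non-overlapping parts with the origin at the bottom-left of its bounding rectangle.
Web: 6 × 220, A = 1 320 mm², x = 57 mm, Ī = 3 960 mm⁴.
Top flange (beyond web): 54 × 14, A = 756 mm², x = 87 mm, Ī = 183 708 mm⁴.
Bottom flange (beyond web): 54 × 14, A = 756 mm², x = 27 mm, Ī = 183 708 mm⁴.
Centroid: x̄ = ΣA·x / ΣA = 57 mm.
Transfer each piece to the vertical centroidal axis using Ī + A·d² with d = x − 57:
  web: d = 0 mm → contributes +3 960 mm⁴
  top flange (beyond web): d = 30 mm → contributes +864 108 mm⁴
  bottom flange (beyond web): d = -30 mm → contributes +864 108 mm⁴
Total I = 1 732 176 mm⁴.

Iy ≈ 1.732 × 10⁶ mm⁴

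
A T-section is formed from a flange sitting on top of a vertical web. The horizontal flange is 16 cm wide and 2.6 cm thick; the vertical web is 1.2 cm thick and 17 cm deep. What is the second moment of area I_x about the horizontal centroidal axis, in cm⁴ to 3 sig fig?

Break the section into simple shapes (no overlaps), measuring from the bottom-left corner of the bounding box.
Flange: 16 × 2.6, A = 41.6 cm², y = 18.3 cm, Ī = 23.435 cm⁴.
Web: 1.2 × 17, A = 20.4 cm², y = 8.5 cm, Ī = 491.3 cm⁴.
Centroid: ȳ = ΣA·y / ΣA = 15.075 cm.
Transfer each piece to the horizontal centroidal axis using Ī + A·d² with d = y − 15.075:
  flange: d = 3.2245 cm → contributes +455.97 cm⁴
  web: d = -6.5755 cm → contributes +1373.3 cm⁴
Total I = 1829.3 cm⁴.

I_x ≈ 1830 cm⁴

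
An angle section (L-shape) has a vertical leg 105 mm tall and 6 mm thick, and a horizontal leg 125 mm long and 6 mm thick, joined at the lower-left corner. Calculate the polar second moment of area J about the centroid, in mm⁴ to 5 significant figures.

J ≈ 3.5529 × 10⁶ mm⁴

Split into non-overlapping primitives; take the origin at the lower-left of the bounding box.
Vertical leg: 6 × 105, A = 630 mm², y = 52.5 mm, Ī = 578812.5 mm⁴.
Horizontal leg (remainder): 119 × 6, A = 714 mm², y = 3 mm, Ī = 2 142 mm⁴.
Centroid: ȳ = ΣA·y / ΣA = 26.20313 mm.
Transfer each piece to the centroidal x-axis using Ī + A·d² with d = y − 26.20313:
  vertical leg: d = 26.29688 mm → contributes +1 014 474 mm⁴
  horizontal leg (remainder): d = -23.20313 mm → contributes +386548.9 mm⁴
Total I = 1 401 023 mm⁴.
For the y-axis: x̄ = 36.20313 mm.
Repeating about the centroidal y-axis gives I_y = 2 151 843 mm⁴.
Polar second moment: J = I_x + I_y = 3 552 865 mm⁴.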